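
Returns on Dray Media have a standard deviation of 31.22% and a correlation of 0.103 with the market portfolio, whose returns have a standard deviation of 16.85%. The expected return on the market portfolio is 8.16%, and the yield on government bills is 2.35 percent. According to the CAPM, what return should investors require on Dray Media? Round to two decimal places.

3.46%

β = ρ × σ_i / σ_m = 0.103 × 31.22% / 16.85% = 0.1908
MRP = 8.16% − 2.35% = 5.81%
E(R) = 2.35% + 0.1908 × 5.81% = 3.46%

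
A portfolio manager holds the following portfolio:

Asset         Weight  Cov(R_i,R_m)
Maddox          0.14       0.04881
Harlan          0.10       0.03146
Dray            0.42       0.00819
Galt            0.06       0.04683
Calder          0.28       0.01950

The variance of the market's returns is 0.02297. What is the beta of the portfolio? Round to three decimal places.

β_Maddox = 0.04881 / 0.02297 = 2.1249
β_Harlan = 0.03146 / 0.02297 = 1.3696
β_Dray = 0.00819 / 0.02297 = 0.3566
β_Galt = 0.04683 / 0.02297 = 2.0387
β_Calder = 0.01950 / 0.02297 = 0.8489
β_P = Σ w_i β_i = 0.14×2.1249 + 0.10×1.3696 + 0.42×0.3566 + 0.06×2.0387 + 0.28×0.8489 = 0.9442

0.944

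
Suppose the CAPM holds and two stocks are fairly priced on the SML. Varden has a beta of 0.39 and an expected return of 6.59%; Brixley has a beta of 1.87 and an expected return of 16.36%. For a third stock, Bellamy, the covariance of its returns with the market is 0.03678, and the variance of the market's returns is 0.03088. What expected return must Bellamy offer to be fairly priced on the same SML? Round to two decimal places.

11.88%

MRP = (16.36% − 6.59%) / (1.87 − 0.39) = 6.6014%
R_f = 6.59% − 0.39 × 6.6014% = 4.0155%
β_Bellamy = Cov / Var(R_m) = 0.03678 / 0.03088 = 1.1911
E(R_Bellamy) = R_f + β × MRP = 4.0155% + 1.1911 × 6.6014% = 11.88%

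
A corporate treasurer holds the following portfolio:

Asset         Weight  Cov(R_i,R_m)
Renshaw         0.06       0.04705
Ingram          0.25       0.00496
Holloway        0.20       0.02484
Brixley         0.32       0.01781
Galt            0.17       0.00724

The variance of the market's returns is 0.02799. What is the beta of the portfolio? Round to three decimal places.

β_Renshaw = 0.04705 / 0.02799 = 1.6810
β_Ingram = 0.00496 / 0.02799 = 0.1772
β_Holloway = 0.02484 / 0.02799 = 0.8875
β_Brixley = 0.01781 / 0.02799 = 0.6363
β_Galt = 0.00724 / 0.02799 = 0.2587
β_P = Σ w_i β_i = 0.06×1.6810 + 0.25×0.1772 + 0.20×0.8875 + 0.32×0.6363 + 0.17×0.2587 = 0.5703

0.570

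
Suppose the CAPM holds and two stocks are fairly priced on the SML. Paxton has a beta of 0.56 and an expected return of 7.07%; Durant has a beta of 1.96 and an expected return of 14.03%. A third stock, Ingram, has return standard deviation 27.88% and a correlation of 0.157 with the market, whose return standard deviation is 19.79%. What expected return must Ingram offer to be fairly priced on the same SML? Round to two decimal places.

MRP = (14.03% − 7.07%) / (1.96 − 0.56) = 4.9714%
R_f = 7.07% − 0.56 × 4.9714% = 4.2860%
β_Ingram = ρ·σ_i/σ_m = 0.157 × 27.88 / 19.79 = 0.2212
E(R_Ingram) = R_f + β × MRP = 4.2860% + 0.2212 × 4.9714% = 5.39%

5.39%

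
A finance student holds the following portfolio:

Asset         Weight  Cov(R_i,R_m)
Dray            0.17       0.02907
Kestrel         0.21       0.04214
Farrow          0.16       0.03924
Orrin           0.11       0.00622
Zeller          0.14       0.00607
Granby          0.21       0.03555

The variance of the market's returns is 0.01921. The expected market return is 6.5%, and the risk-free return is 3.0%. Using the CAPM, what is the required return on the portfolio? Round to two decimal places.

8.30%

β_Dray = 0.02907 / 0.01921 = 1.5133
β_Kestrel = 0.04214 / 0.01921 = 2.1936
β_Farrow = 0.03924 / 0.01921 = 2.0427
β_Orrin = 0.00622 / 0.01921 = 0.3238
β_Zeller = 0.00607 / 0.01921 = 0.3160
β_Granby = 0.03555 / 0.01921 = 1.8506
β_P = Σ w_i β_i = 0.17×1.5133 + 0.21×2.1936 + 0.16×2.0427 + 0.11×0.3238 + 0.14×0.3160 + 0.21×1.8506 = 1.5132
MRP = 6.5% − 3.0% = 3.50%
E(R_P) = R_f + β_P × MRP = 3.0% + 1.5132 × 3.5% = 8.30%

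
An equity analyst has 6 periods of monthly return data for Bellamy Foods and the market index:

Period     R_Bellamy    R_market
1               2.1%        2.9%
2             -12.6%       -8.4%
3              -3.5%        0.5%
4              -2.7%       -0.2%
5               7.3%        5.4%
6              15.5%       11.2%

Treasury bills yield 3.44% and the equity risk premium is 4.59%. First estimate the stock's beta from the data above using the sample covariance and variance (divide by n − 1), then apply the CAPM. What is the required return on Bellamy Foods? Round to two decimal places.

10.19%

Mean R_i = (2.1 − 12.6 − 3.5 − 2.7 + 7.3 + 15.5) / 6 = 1.0167%
Mean R_m = (2.9 − 8.4 + 0.5 − 0.2 + 5.4 + 11.2) / 6 = 1.9000%
Σ(R_i − R̄_i)(R_m − R̄_m) = 312.1500  ⇒  Cov = 312.1500 / 5 = 62.4300
Σ(R_m − R̄_m)² = 212.2000  ⇒  Var(R_m) = 212.2000 / 5 = 42.4400
β = Cov / Var(R_m) = 62.4300 / 42.4400 = 1.4710
E(R) = R_f + β × MRP = 3.44% + 1.4710 × 4.59% = 10.19%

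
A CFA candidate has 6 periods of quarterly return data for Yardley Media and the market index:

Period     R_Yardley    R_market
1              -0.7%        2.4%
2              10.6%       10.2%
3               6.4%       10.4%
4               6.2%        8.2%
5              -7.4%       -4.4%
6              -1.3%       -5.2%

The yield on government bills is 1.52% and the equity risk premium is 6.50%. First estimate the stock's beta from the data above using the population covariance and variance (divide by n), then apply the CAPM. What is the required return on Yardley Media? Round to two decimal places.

6.99%

Mean R_i = (-0.7 + 10.6 + 6.4 + 6.2 − 7.4 − 1.3) / 6 = 2.3000%
Mean R_m = (2.4 + 10.2 + 10.4 + 8.2 − 4.4 − 5.2) / 6 = 3.6000%
Σ(R_i − R̄_i)(R_m − R̄_m) = 213.4800  ⇒  Cov = 213.4800 / 6 = 35.5800
Σ(R_m − R̄_m)² = 253.8400  ⇒  Var(R_m) = 253.8400 / 6 = 42.3067
β = Cov / Var(R_m) = 35.5800 / 42.3067 = 0.8410
E(R) = R_f + β × MRP = 1.52% + 0.8410 × 6.50% = 6.99%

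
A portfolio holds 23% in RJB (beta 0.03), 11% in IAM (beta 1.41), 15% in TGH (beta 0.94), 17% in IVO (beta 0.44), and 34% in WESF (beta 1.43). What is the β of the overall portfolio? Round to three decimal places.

β_P = Σ w_i β_i = 0.23×0.03 + 0.11×1.41 + 0.15×0.94 + 0.17×0.44 + 0.34×1.43 = 0.8640

0.864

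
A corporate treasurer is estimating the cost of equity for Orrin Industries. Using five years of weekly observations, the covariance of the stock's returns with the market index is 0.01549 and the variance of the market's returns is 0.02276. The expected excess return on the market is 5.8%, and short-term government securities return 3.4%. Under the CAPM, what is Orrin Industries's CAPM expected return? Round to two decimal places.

7.35%

β = Cov(R_i, R_m) / Var(R_m) = 0.01549 / 0.02276 = 0.6806
E(R) = R_f + β × MRP = 3.4% + 0.6806 × 5.8% = 7.35%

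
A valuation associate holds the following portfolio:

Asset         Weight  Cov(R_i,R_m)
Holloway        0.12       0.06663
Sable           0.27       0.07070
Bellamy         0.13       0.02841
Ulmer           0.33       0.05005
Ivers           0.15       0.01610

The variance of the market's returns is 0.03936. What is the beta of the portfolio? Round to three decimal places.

β_Holloway = 0.06663 / 0.03936 = 1.6928
β_Sable = 0.07070 / 0.03936 = 1.7962
β_Bellamy = 0.02841 / 0.03936 = 0.7218
β_Ulmer = 0.05005 / 0.03936 = 1.2716
β_Ivers = 0.01610 / 0.03936 = 0.4090
β_P = Σ w_i β_i = 0.12×1.6928 + 0.27×1.7962 + 0.13×0.7218 + 0.33×1.2716 + 0.15×0.4090 = 1.2629

1.263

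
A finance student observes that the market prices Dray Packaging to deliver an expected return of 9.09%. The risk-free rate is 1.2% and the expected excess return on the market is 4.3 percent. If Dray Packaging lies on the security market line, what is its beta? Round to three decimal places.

β = (E(R) − R_f) / MRP = (9.09% − 1.2%) / 4.3% = 7.89% / 4.3% = 1.835

1.835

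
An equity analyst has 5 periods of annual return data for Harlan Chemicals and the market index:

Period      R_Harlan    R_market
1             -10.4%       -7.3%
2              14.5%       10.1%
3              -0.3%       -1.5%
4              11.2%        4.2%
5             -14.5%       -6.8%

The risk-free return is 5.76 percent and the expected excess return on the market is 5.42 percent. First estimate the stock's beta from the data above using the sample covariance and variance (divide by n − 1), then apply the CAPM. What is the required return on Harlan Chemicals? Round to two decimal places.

Mean R_i = (-10.4 + 14.5 − 0.3 + 11.2 − 14.5) / 5 = 0.1000%
Mean R_m = (-7.3 + 10.1 − 1.5 + 4.2 − 6.8) / 5 = -0.2600%
Σ(R_i − R̄_i)(R_m − R̄_m) = 368.5900  ⇒  Cov = 368.5900 / 4 = 92.1475
Σ(R_m − R̄_m)² = 221.0920  ⇒  Var(R_m) = 221.0920 / 4 = 55.2730
β = Cov / Var(R_m) = 92.1475 / 55.2730 = 1.6671
E(R) = R_f + β × MRP = 5.76% + 1.6671 × 5.42% = 14.80%

14.80%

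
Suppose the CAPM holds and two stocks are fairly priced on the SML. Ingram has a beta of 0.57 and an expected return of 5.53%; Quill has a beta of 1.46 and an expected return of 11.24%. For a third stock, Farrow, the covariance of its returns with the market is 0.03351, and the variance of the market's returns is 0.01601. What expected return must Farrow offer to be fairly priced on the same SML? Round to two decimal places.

15.30%

MRP = (11.24% − 5.53%) / (1.46 − 0.57) = 6.4157%
R_f = 5.53% − 0.57 × 6.4157% = 1.8731%
β_Farrow = Cov / Var(R_m) = 0.03351 / 0.01601 = 2.0931
E(R_Farrow) = R_f + β × MRP = 1.8731% + 2.0931 × 6.4157% = 15.30%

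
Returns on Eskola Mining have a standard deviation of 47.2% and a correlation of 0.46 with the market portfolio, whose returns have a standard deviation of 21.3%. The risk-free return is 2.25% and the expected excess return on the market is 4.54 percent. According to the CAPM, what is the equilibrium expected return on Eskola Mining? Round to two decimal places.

6.88%

β = ρ × σ_i / σ_m = 0.46 × 47.2% / 21.3% = 1.0193
E(R) = 2.25% + 1.0193 × 4.54% = 6.88%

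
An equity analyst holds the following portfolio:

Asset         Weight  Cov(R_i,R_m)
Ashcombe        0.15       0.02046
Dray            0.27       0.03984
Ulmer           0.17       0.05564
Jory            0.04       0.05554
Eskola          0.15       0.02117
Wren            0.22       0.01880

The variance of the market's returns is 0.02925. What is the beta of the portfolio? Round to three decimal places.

β_Ashcombe = 0.02046 / 0.02925 = 0.6995
β_Dray = 0.03984 / 0.02925 = 1.3621
β_Ulmer = 0.05564 / 0.02925 = 1.9022
β_Jory = 0.05554 / 0.02925 = 1.8988
β_Eskola = 0.02117 / 0.02925 = 0.7238
β_Wren = 0.01880 / 0.02925 = 0.6427
β_P = Σ w_i β_i = 0.15×0.6995 + 0.27×1.3621 + 0.17×1.9022 + 0.04×1.8988 + 0.15×0.7238 + 0.22×0.6427 = 1.1220

1.122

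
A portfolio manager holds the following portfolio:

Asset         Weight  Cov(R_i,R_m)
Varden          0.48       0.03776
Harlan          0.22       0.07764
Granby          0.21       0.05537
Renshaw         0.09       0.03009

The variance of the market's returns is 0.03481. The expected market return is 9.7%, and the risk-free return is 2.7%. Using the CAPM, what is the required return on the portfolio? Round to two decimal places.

β_Varden = 0.03776 / 0.03481 = 1.0847
β_Harlan = 0.07764 / 0.03481 = 2.2304
β_Granby = 0.05537 / 0.03481 = 1.5906
β_Renshaw = 0.03009 / 0.03481 = 0.8644
β_P = Σ w_i β_i = 0.48×1.0847 + 0.22×2.2304 + 0.21×1.5906 + 0.09×0.8644 = 1.4232
MRP = 9.7% − 2.7% = 7.00%
E(R_P) = R_f + β_P × MRP = 2.7% + 1.4232 × 7.0% = 12.66%

12.66%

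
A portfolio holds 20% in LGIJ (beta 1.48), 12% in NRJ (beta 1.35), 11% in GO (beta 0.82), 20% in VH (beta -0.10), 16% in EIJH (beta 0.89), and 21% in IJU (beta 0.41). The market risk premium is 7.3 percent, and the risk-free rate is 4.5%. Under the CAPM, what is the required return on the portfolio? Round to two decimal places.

10.02%

β_P = Σ w_i β_i = 0.20×1.48 + 0.12×1.35 + 0.11×0.82 + 0.20×-0.10 + 0.16×0.89 + 0.21×0.41 = 0.7567
E(R_P) = R_f + β_P × MRP = 4.5% + 0.7567 × 7.3% = 10.02%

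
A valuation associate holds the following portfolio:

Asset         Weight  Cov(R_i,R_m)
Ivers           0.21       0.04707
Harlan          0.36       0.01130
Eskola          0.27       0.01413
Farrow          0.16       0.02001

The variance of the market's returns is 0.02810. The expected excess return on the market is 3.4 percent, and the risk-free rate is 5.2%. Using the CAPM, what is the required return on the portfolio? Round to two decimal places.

7.74%

β_Ivers = 0.04707 / 0.02810 = 1.6751
β_Harlan = 0.01130 / 0.02810 = 0.4021
β_Eskola = 0.01413 / 0.02810 = 0.5028
β_Farrow = 0.02001 / 0.02810 = 0.7121
β_P = Σ w_i β_i = 0.21×1.6751 + 0.36×0.4021 + 0.27×0.5028 + 0.16×0.7121 = 0.7462
E(R_P) = R_f + β_P × MRP = 5.2% + 0.7462 × 3.4% = 7.74%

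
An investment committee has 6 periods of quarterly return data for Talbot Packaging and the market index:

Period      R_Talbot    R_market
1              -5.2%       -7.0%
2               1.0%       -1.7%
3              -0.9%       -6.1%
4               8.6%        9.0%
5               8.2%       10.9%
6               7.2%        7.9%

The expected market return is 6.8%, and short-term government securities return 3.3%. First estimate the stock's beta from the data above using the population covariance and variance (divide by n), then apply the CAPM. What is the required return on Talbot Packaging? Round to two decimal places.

Mean R_i = (-5.2 + 1.0 − 0.9 + 8.6 + 8.2 + 7.2) / 6 = 3.1500%
Mean R_m = (-7.0 − 1.7 − 6.1 + 9.0 + 10.9 + 7.9) / 6 = 2.1667%
Σ(R_i − R̄_i)(R_m − R̄_m) = 222.9000  ⇒  Cov = 222.9000 / 6 = 37.1500
Σ(R_m − R̄_m)² = 323.1533  ⇒  Var(R_m) = 323.1533 / 6 = 53.8589
β = Cov / Var(R_m) = 37.1500 / 53.8589 = 0.6898
MRP = 6.8% − 3.3% = 3.50%
E(R) = R_f + β × MRP = 3.3% + 0.6898 × 3.5% = 5.71%

5.71%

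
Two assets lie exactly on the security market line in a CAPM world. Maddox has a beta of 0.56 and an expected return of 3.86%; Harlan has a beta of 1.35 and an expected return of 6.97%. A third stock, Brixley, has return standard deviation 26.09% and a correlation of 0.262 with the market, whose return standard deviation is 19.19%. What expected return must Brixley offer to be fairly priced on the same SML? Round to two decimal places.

MRP = (6.97% − 3.86%) / (1.35 − 0.56) = 3.9367%
R_f = 3.86% − 0.56 × 3.9367% = 1.6554%
β_Brixley = ρ·σ_i/σ_m = 0.262 × 26.09 / 19.19 = 0.3562
E(R_Brixley) = R_f + β × MRP = 1.6554% + 0.3562 × 3.9367% = 3.06%

3.06%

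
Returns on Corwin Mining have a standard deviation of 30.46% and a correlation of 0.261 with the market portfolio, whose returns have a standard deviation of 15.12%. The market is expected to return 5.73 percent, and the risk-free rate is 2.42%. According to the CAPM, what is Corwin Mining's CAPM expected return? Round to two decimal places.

β = ρ × σ_i / σ_m = 0.261 × 30.46% / 15.12% = 0.5258
MRP = 5.73% − 2.42% = 3.31%
E(R) = 2.42% + 0.5258 × 3.31% = 4.16%

4.16%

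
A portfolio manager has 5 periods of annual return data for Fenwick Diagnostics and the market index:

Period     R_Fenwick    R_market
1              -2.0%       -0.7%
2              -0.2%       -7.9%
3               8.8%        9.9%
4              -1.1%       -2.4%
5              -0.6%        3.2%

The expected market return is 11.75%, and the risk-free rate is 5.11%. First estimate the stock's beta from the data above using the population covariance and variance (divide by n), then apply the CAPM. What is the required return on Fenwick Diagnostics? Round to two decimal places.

Mean R_i = (-2.0 − 0.2 + 8.8 − 1.1 − 0.6) / 5 = 0.9800%
Mean R_m = (-0.7 − 7.9 + 9.9 − 2.4 + 3.2) / 5 = 0.4200%
Σ(R_i − R̄_i)(R_m − R̄_m) = 88.7620  ⇒  Cov = 88.7620 / 5 = 17.7524
Σ(R_m − R̄_m)² = 176.0280  ⇒  Var(R_m) = 176.0280 / 5 = 35.2056
β = Cov / Var(R_m) = 17.7524 / 35.2056 = 0.5042
MRP = 11.75% − 5.11% = 6.64%
E(R) = R_f + β × MRP = 5.11% + 0.5042 × 6.64% = 8.46%

8.46%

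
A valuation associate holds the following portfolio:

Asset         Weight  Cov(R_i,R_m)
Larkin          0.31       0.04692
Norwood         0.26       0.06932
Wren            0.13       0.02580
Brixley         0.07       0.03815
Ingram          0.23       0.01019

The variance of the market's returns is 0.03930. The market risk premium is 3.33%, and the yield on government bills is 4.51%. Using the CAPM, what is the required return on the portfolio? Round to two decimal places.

7.98%

β_Larkin = 0.04692 / 0.03930 = 1.1939
β_Norwood = 0.06932 / 0.03930 = 1.7639
β_Wren = 0.02580 / 0.03930 = 0.6565
β_Brixley = 0.03815 / 0.03930 = 0.9707
β_Ingram = 0.01019 / 0.03930 = 0.2593
β_P = Σ w_i β_i = 0.31×1.1939 + 0.26×1.7639 + 0.13×0.6565 + 0.07×0.9707 + 0.23×0.2593 = 1.0417
E(R_P) = R_f + β_P × MRP = 4.51% + 1.0417 × 3.33% = 7.98%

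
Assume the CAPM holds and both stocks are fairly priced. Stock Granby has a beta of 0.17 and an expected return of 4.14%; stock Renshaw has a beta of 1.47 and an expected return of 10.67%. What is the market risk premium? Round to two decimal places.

Both satisfy E(R) = R_f + β·MRP, so the slope of the SML is
MRP = (10.67% − 4.14%) / (1.47 − 0.17) = 6.53% / 1.30 = 5.0231%

5.02%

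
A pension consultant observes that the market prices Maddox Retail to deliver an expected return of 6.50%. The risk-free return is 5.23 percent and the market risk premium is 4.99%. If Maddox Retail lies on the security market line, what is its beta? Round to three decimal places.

0.255

β = (E(R) − R_f) / MRP = (6.50% − 5.23%) / 4.99% = 1.27% / 4.99% = 0.255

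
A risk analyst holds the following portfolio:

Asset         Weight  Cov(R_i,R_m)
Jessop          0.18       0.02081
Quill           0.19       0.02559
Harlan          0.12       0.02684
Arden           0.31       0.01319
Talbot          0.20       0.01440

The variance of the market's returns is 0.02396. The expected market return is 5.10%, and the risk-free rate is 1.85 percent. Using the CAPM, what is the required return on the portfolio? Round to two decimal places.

4.40%

β_Jessop = 0.02081 / 0.02396 = 0.8685
β_Quill = 0.02559 / 0.02396 = 1.0680
β_Harlan = 0.02684 / 0.02396 = 1.1202
β_Arden = 0.01319 / 0.02396 = 0.5505
β_Talbot = 0.01440 / 0.02396 = 0.6010
β_P = Σ w_i β_i = 0.18×0.8685 + 0.19×1.0680 + 0.12×1.1202 + 0.31×0.5505 + 0.20×0.6010 = 0.7845
MRP = 5.10% − 1.85% = 3.25%
E(R_P) = R_f + β_P × MRP = 1.85% + 0.7845 × 3.25% = 4.40%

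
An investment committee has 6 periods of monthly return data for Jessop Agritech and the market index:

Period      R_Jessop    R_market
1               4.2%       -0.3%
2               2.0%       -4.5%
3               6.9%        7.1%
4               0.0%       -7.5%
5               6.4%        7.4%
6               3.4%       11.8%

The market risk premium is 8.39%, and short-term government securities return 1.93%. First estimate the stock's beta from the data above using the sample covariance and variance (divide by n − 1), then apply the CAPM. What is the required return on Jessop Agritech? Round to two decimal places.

Mean R_i = (4.2 + 2.0 + 6.9 + 0.0 + 6.4 + 3.4) / 6 = 3.8167%
Mean R_m = (-0.3 − 4.5 + 7.1 − 7.5 + 7.4 + 11.8) / 6 = 2.3333%
Σ(R_i − R̄_i)(R_m − R̄_m) = 72.7767  ⇒  Cov = 72.7767 / 5 = 14.5553
Σ(R_m − R̄_m)² = 288.3333  ⇒  Var(R_m) = 288.3333 / 5 = 57.6667
β = Cov / Var(R_m) = 14.5553 / 57.6667 = 0.2524
E(R) = R_f + β × MRP = 1.93% + 0.2524 × 8.39% = 4.05%

4.05%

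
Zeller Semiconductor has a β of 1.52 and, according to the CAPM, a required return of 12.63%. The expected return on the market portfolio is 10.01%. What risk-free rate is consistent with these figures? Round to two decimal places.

E(R) = R_f + β(E(R_m) − R_f) = R_f(1 − β) + β·E(R_m)
12.63% = R_f × (1 − 1.52) + 1.52 × 10.01%
12.63% = R_f × -0.52 + 15.2152%
R_f = (12.63% − 15.2152%) / -0.52 = 4.97%

4.97%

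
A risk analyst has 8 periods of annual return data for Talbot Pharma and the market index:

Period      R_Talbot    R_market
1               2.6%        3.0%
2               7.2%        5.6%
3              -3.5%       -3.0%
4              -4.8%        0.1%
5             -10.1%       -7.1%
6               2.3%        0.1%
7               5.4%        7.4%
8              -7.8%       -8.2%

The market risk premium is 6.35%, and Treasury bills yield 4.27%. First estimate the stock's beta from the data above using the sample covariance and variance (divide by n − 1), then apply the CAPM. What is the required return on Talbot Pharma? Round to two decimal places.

10.92%

Mean R_i = (2.6 + 7.2 − 3.5 − 4.8 − 10.1 + 2.3 + 5.4 − 7.8) / 8 = -1.0875%
Mean R_m = (3.0 + 5.6 − 3.0 + 0.1 − 7.1 + 0.1 + 7.4 − 8.2) / 8 = -0.2625%
Σ(R_i − R̄_i)(R_m − R̄_m) = 231.7163  ⇒  Cov = 231.7163 / 7 = 33.1023
Σ(R_m − R̄_m)² = 221.2388  ⇒  Var(R_m) = 221.2388 / 7 = 31.6055
β = Cov / Var(R_m) = 33.1023 / 31.6055 = 1.0474
E(R) = R_f + β × MRP = 4.27% + 1.0474 × 6.35% = 10.92%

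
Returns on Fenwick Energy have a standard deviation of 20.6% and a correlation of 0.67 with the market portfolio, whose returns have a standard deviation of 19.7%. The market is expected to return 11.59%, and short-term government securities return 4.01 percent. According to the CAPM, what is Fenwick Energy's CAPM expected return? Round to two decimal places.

9.32%

β = ρ × σ_i / σ_m = 0.67 × 20.6% / 19.7% = 0.7006
MRP = 11.59% − 4.01% = 7.58%
E(R) = 4.01% + 0.7006 × 7.58% = 9.32%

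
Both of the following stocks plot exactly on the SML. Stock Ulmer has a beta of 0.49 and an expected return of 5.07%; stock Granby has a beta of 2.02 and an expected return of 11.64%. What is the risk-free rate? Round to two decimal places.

2.97%

Both satisfy E(R) = R_f + β·MRP, so the slope of the SML is
MRP = (11.64% − 5.07%) / (2.02 − 0.49) = 6.57% / 1.53 = 4.2941%
R_f = E(R_Ulmer) − β_Ulmer·MRP = 5.07% − 0.49 × 4.2941% = 2.9659%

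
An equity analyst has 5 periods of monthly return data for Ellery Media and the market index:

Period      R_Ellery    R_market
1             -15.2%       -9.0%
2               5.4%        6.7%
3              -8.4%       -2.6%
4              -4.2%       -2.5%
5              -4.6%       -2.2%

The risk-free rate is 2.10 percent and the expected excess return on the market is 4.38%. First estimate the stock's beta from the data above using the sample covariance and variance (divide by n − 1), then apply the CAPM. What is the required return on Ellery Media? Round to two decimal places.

Mean R_i = (-15.2 + 5.4 − 8.4 − 4.2 − 4.6) / 5 = -5.4000%
Mean R_m = (-9.0 + 6.7 − 2.6 − 2.5 − 2.2) / 5 = -1.9200%
Σ(R_i − R̄_i)(R_m − R̄_m) = 163.6000  ⇒  Cov = 163.6000 / 4 = 40.9000
Σ(R_m − R̄_m)² = 125.3080  ⇒  Var(R_m) = 125.3080 / 4 = 31.3270
β = Cov / Var(R_m) = 40.9000 / 31.3270 = 1.3056
E(R) = R_f + β × MRP = 2.10% + 1.3056 × 4.38% = 7.82%

7.82%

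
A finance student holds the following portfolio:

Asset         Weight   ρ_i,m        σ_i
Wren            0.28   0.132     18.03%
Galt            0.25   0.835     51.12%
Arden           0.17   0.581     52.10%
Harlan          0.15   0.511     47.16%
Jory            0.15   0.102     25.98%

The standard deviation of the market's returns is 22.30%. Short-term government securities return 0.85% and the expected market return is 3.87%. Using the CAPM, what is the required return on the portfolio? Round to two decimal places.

β_Wren = 0.132 × 18.03% / 22.30% = 0.1067
β_Galt = 0.835 × 51.12% / 22.30% = 1.9141
β_Arden = 0.581 × 52.10% / 22.30% = 1.3574
β_Harlan = 0.511 × 47.16% / 22.30% = 1.0807
β_Jory = 0.102 × 25.98% / 22.30% = 0.1188
β_P = Σ w_i β_i = 0.28×0.1067 + 0.25×1.9141 + 0.17×1.3574 + 0.15×1.0807 + 0.15×0.1188 = 0.9191
MRP = 3.87% − 0.85% = 3.02%
E(R_P) = R_f + β_P × MRP = 0.85% + 0.9191 × 3.02% = 3.63%

3.63%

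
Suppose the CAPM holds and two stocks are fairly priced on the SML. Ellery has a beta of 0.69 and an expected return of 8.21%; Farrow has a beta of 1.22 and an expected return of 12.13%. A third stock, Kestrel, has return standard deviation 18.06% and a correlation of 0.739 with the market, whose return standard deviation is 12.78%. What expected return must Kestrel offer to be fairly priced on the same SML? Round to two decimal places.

MRP = (12.13% − 8.21%) / (1.22 − 0.69) = 7.3962%
R_f = 8.21% − 0.69 × 7.3962% = 3.1066%
β_Kestrel = ρ·σ_i/σ_m = 0.739 × 18.06 / 12.78 = 1.0443
E(R_Kestrel) = R_f + β × MRP = 3.1066% + 1.0443 × 7.3962% = 10.83%

10.83%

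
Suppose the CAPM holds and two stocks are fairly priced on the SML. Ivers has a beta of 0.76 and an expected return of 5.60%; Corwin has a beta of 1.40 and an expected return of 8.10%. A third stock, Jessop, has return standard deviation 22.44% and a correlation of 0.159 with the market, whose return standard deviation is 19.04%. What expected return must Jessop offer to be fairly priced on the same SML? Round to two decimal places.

3.36%

MRP = (8.10% − 5.60%) / (1.40 − 0.76) = 3.9063%
R_f = 5.60% − 0.76 × 3.9063% = 2.6312%
β_Jessop = ρ·σ_i/σ_m = 0.159 × 22.44 / 19.04 = 0.1874
E(R_Jessop) = R_f + β × MRP = 2.6312% + 0.1874 × 3.9063% = 3.36%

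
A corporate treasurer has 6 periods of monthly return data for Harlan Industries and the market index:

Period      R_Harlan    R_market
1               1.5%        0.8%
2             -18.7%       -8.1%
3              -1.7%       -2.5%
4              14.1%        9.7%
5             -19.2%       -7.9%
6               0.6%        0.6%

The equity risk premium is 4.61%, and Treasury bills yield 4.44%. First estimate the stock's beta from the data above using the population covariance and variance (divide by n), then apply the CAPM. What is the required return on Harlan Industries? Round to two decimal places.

Mean R_i = (1.5 − 18.7 − 1.7 + 14.1 − 19.2 + 0.6) / 6 = -3.9000%
Mean R_m = (0.8 − 8.1 − 2.5 + 9.7 − 7.9 + 0.6) / 6 = -1.2333%
Σ(R_i − R̄_i)(R_m − R̄_m) = 416.8700  ⇒  Cov = 416.8700 / 6 = 69.4783
Σ(R_m − R̄_m)² = 220.2333  ⇒  Var(R_m) = 220.2333 / 6 = 36.7056
β = Cov / Var(R_m) = 69.4783 / 36.7056 = 1.8929
E(R) = R_f + β × MRP = 4.44% + 1.8929 × 4.61% = 13.17%

13.17%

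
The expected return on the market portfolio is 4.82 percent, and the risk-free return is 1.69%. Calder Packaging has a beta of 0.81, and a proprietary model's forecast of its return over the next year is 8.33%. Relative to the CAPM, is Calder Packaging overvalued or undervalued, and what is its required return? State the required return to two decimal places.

MRP = 4.82% − 1.69% = 3.13%
Required return = R_f + β·MRP = 1.69% + 0.81 × 3.13% = 4.23%
Forecast 8.33% > required 4.23% → the stock plots above the SML → undervalued.

Undervalued; required return 4.23%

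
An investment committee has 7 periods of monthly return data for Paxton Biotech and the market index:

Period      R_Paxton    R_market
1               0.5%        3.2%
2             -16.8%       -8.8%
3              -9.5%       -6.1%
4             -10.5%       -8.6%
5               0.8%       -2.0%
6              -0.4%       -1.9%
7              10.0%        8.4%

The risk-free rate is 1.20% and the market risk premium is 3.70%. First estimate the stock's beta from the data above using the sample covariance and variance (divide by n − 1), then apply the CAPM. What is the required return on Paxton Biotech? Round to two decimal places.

Mean R_i = (0.5 − 16.8 − 9.5 − 10.5 + 0.8 − 0.4 + 10.0) / 7 = -3.7000%
Mean R_m = (3.2 − 8.8 − 6.1 − 8.6 − 2.0 − 1.9 + 8.4) / 7 = -2.2571%
Σ(R_i − R̄_i)(R_m − R̄_m) = 322.3900  ⇒  Cov = 322.3900 / 6 = 53.7317
Σ(R_m − R̄_m)² = 241.3571  ⇒  Var(R_m) = 241.3571 / 6 = 40.2262
β = Cov / Var(R_m) = 53.7317 / 40.2262 = 1.3357
E(R) = R_f + β × MRP = 1.20% + 1.3357 × 3.70% = 6.14%

6.14%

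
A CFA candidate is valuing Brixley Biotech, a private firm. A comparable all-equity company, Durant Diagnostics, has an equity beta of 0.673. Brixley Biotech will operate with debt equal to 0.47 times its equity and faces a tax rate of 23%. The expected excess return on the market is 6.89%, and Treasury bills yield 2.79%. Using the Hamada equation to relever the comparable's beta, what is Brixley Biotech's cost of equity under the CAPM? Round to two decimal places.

9.11%

β_L = β_U × [1 + (1 − t)(D/E)] = 0.673 × [1 + (1 − 0.23) × 0.47]
    = 0.673 × [1 + 0.77 × 0.47] = 0.673 × 1.3619 = 0.9166
E(R) = R_f + β_L × MRP = 2.79% + 0.9166 × 6.89% = 9.11%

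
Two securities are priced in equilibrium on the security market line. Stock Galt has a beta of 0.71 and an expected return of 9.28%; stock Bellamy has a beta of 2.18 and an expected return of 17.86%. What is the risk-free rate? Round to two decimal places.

5.14%

Both satisfy E(R) = R_f + β·MRP, so the slope of the SML is
MRP = (17.86% − 9.28%) / (2.18 − 0.71) = 8.58% / 1.47 = 5.8367%
R_f = E(R_Galt) − β_Galt·MRP = 9.28% − 0.71 × 5.8367% = 5.1359%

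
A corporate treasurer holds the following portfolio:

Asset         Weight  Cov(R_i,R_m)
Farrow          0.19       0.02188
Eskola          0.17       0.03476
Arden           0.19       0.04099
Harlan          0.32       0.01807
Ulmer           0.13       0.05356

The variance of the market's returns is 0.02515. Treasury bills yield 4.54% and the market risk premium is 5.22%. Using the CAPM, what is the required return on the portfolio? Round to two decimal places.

β_Farrow = 0.02188 / 0.02515 = 0.8700
β_Eskola = 0.03476 / 0.02515 = 1.3821
β_Arden = 0.04099 / 0.02515 = 1.6298
β_Harlan = 0.01807 / 0.02515 = 0.7185
β_Ulmer = 0.05356 / 0.02515 = 2.1296
β_P = Σ w_i β_i = 0.19×0.8700 + 0.17×1.3821 + 0.19×1.6298 + 0.32×0.7185 + 0.13×2.1296 = 1.2167
E(R_P) = R_f + β_P × MRP = 4.54% + 1.2167 × 5.22% = 10.89%

10.89%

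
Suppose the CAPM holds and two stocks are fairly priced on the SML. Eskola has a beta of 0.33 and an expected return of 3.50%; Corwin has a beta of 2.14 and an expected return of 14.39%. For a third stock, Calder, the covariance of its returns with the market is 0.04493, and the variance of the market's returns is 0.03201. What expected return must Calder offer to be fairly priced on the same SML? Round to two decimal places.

MRP = (14.39% − 3.50%) / (2.14 − 0.33) = 6.0166%
R_f = 3.50% − 0.33 × 6.0166% = 1.5145%
β_Calder = Cov / Var(R_m) = 0.04493 / 0.03201 = 1.4036
E(R_Calder) = R_f + β × MRP = 1.5145% + 1.4036 × 6.0166% = 9.96%

9.96%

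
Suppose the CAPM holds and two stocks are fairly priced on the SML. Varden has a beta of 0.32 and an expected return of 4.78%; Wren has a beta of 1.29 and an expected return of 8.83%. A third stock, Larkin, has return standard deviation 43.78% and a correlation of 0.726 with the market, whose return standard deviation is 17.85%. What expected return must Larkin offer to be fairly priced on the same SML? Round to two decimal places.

MRP = (8.83% − 4.78%) / (1.29 − 0.32) = 4.1753%
R_f = 4.78% − 0.32 × 4.1753% = 3.4439%
β_Larkin = ρ·σ_i/σ_m = 0.726 × 43.78 / 17.85 = 1.7806
E(R_Larkin) = R_f + β × MRP = 3.4439% + 1.7806 × 4.1753% = 10.88%

10.88%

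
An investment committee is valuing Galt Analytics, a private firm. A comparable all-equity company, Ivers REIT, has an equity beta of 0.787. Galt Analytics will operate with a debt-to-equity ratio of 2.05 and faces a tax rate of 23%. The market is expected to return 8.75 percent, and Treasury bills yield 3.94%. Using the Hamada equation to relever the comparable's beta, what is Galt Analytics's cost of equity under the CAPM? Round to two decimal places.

13.70%

β_L = β_U × [1 + (1 − t)(D/E)] = 0.787 × [1 + (1 − 0.23) × 2.05]
    = 0.787 × [1 + 0.77 × 2.05] = 0.787 × 2.5785 = 2.0293
MRP = 8.75% − 3.94% = 4.81%
E(R) = R_f + β_L × MRP = 3.94% + 2.0293 × 4.81% = 13.70%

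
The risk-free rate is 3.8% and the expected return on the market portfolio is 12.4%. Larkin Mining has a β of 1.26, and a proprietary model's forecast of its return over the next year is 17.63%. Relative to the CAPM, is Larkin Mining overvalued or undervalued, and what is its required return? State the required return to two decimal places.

MRP = 12.4% − 3.8% = 8.60%
Required return = R_f + β·MRP = 3.8% + 1.26 × 8.6% = 14.64%
Forecast 17.63% > required 14.64% → the stock plots above the SML → undervalued.

Undervalued; required return 14.64%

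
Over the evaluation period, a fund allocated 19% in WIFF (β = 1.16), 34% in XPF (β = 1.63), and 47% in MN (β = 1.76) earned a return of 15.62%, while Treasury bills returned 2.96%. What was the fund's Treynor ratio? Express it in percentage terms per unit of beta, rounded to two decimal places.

β_P = 0.19×1.16 + 0.34×1.63 + 0.47×1.76 = 1.6018
Treynor = (R_P − R_f) / β_P = (15.62% − 2.96%) / 1.6018 = 12.66% / 1.6018 = 7.90%

7.90%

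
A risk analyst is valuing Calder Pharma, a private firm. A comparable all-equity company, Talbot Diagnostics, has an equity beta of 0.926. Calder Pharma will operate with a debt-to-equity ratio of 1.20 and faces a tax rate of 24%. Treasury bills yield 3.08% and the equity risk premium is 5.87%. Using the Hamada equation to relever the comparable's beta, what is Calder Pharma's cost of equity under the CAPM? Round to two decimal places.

β_L = β_U × [1 + (1 − t)(D/E)] = 0.926 × [1 + (1 − 0.24) × 1.20]
    = 0.926 × [1 + 0.76 × 1.20] = 0.926 × 1.9120 = 1.7705
E(R) = R_f + β_L × MRP = 3.08% + 1.7705 × 5.87% = 13.47%

13.47%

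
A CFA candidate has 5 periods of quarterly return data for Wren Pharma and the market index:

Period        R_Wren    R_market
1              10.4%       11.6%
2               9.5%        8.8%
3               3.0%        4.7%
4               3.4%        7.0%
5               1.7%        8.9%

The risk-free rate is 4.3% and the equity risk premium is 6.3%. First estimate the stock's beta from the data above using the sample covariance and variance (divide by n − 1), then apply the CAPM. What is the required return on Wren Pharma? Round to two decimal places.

10.98%

Mean R_i = (10.4 + 9.5 + 3.0 + 3.4 + 1.7) / 5 = 5.6000%
Mean R_m = (11.6 + 8.8 + 4.7 + 7.0 + 8.9) / 5 = 8.2000%
Σ(R_i − R̄_i)(R_m − R̄_m) = 27.6700  ⇒  Cov = 27.6700 / 4 = 6.9175
Σ(R_m − R̄_m)² = 26.1000  ⇒  Var(R_m) = 26.1000 / 4 = 6.5250
β = Cov / Var(R_m) = 6.9175 / 6.5250 = 1.0602
E(R) = R_f + β × MRP = 4.3% + 1.0602 × 6.3% = 10.98%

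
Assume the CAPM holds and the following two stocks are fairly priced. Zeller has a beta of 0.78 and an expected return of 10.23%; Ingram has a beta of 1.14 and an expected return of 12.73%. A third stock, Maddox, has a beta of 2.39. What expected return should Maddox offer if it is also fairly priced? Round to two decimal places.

MRP (SML slope) = (12.73% − 10.23%) / (1.14 − 0.78) = 2.50% / 0.36 = 6.9444%
R_f (intercept) = 10.23% − 0.78 × 6.9444% = 4.8134%
E(R_Maddox) = R_f + β × MRP = 4.8134% + 2.39 × 6.9444% = 21.41%

21.41%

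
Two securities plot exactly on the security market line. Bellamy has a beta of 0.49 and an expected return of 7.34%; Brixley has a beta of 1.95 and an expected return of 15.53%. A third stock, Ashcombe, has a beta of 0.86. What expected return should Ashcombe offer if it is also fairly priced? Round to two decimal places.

9.42%

MRP (SML slope) = (15.53% − 7.34%) / (1.95 − 0.49) = 8.19% / 1.46 = 5.6096%
R_f (intercept) = 7.34% − 0.49 × 5.6096% = 4.5913%
E(R_Ashcombe) = R_f + β × MRP = 4.5913% + 0.86 × 5.6096% = 9.42%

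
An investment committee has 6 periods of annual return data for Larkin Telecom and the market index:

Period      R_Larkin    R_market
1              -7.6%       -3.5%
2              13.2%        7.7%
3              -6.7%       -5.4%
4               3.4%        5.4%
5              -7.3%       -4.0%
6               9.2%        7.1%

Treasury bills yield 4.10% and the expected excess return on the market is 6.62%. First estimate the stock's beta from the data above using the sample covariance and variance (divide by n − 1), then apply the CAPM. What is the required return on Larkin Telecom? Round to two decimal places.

13.72%

Mean R_i = (-7.6 + 13.2 − 6.7 + 3.4 − 7.3 + 9.2) / 6 = 0.7000%
Mean R_m = (-3.5 + 7.7 − 5.4 + 5.4 − 4.0 + 7.1) / 6 = 1.2167%
Σ(R_i − R̄_i)(R_m − R̄_m) = 272.1900  ⇒  Cov = 272.1900 / 5 = 54.4380
Σ(R_m − R̄_m)² = 187.3883  ⇒  Var(R_m) = 187.3883 / 5 = 37.4777
β = Cov / Var(R_m) = 54.4380 / 37.4777 = 1.4525
E(R) = R_f + β × MRP = 4.10% + 1.4525 × 6.62% = 13.72%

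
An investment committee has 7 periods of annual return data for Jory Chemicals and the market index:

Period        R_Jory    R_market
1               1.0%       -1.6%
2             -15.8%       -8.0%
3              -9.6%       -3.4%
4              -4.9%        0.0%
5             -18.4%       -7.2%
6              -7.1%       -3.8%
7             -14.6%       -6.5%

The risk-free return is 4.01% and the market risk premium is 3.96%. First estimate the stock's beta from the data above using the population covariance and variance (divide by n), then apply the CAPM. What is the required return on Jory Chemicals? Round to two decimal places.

Mean R_i = (1.0 − 15.8 − 9.6 − 4.9 − 18.4 − 7.1 − 14.6) / 7 = -9.9143%
Mean R_m = (-1.6 − 8.0 − 3.4 + 0.0 − 7.2 − 3.8 − 6.5) / 7 = -4.3571%
Σ(R_i − R̄_i)(R_m − R̄_m) = 109.4143  ⇒  Cov = 109.4143 / 7 = 15.6306
Σ(R_m − R̄_m)² = 53.7571  ⇒  Var(R_m) = 53.7571 / 7 = 7.6796
β = Cov / Var(R_m) = 15.6306 / 7.6796 = 2.0353
E(R) = R_f + β × MRP = 4.01% + 2.0353 × 3.96% = 12.07%

12.07%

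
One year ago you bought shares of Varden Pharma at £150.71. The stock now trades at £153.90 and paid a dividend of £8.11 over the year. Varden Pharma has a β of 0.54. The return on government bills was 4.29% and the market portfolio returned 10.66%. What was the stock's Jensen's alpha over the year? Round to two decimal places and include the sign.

-0.23%

Realised HPR = (P1 + D1 − P0) / P0 = (153.90 + 8.11 − 150.71) / 150.71 = 11.30 / 150.71 = 7.4978%
MRP = 10.66% − 4.29% = 6.37%
CAPM required = R_f + β·MRP = 4.29% + 0.54 × 6.37% = 7.7298%
α = realised − required = 7.4978% − 7.7298% = -0.23%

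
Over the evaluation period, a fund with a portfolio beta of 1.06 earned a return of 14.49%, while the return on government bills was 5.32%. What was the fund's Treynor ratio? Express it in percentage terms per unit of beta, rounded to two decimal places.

8.65%

Treynor = (R_P − R_f) / β_P = (14.49% − 5.32%) / 1.0600 = 9.17% / 1.0600 = 8.65%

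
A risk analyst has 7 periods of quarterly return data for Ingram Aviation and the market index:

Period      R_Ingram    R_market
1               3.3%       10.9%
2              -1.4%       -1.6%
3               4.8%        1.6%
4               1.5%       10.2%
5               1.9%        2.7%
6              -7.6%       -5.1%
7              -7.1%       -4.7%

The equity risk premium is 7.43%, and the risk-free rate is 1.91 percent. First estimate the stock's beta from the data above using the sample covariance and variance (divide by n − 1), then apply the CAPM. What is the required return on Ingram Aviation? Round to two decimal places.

Mean R_i = (3.3 − 1.4 + 4.8 + 1.5 + 1.9 − 7.6 − 7.1) / 7 = -0.6571%
Mean R_m = (10.9 − 1.6 + 1.6 + 10.2 + 2.7 − 5.1 − 4.7) / 7 = 2.0000%
Σ(R_i − R̄_i)(R_m − R̄_m) = 147.6500  ⇒  Cov = 147.6500 / 6 = 24.6083
Σ(R_m − R̄_m)² = 255.3600  ⇒  Var(R_m) = 255.3600 / 6 = 42.5600
β = Cov / Var(R_m) = 24.6083 / 42.5600 = 0.5782
E(R) = R_f + β × MRP = 1.91% + 0.5782 × 7.43% = 6.21%

6.21%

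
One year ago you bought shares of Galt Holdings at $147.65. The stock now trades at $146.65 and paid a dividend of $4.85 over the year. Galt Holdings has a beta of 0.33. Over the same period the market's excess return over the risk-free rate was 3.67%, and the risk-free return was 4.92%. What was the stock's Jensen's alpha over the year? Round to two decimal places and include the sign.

Realised HPR = (P1 + D1 − P0) / P0 = (146.65 + 4.85 − 147.65) / 147.65 = 3.85 / 147.65 = 2.6075%
CAPM required = R_f + β·MRP = 4.92% + 0.33 × 3.67% = 6.1311%
α = realised − required = 2.6075% − 6.1311% = -3.52%

-3.52%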